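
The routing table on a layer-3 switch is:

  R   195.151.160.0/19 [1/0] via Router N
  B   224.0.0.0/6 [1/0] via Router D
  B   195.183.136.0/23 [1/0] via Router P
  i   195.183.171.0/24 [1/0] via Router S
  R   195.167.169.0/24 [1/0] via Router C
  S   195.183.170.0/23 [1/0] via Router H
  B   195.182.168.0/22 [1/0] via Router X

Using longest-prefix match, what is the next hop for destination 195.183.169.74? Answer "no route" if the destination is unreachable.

no route

No entry's prefix contains 195.183.169.74; there is no default route.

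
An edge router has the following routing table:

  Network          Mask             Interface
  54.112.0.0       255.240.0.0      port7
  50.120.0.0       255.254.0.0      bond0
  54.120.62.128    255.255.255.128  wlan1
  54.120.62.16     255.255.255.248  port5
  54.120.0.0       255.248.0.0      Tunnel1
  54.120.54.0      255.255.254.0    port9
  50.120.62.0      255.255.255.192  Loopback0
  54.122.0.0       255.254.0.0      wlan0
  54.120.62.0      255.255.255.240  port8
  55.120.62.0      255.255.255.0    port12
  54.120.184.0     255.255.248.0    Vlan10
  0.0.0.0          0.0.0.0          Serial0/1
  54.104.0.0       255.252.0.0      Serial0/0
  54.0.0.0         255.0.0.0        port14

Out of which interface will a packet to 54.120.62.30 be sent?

Tunnel1

Routes whose prefix contains 54.120.62.30:
  0.0.0.0/0 (default, matches everything) -> Serial0/1
  54.0.0.0/8 (54.0.0.0 - 54.255.255.255) -> port14
  54.112.0.0/12 (54.112.0.0 - 54.127.255.255) -> port7
  54.120.0.0/13 (54.120.0.0 - 54.127.255.255) -> Tunnel1
More-specific entries that do NOT match:
  54.120.62.16/29 (54.120.62.16 - 54.120.62.23) does not contain 54.120.62.30
  54.120.62.0/28 (54.120.62.0 - 54.120.62.15) does not contain 54.120.62.30
  50.120.62.0/26 (50.120.62.0 - 50.120.62.63) does not contain 54.120.62.30
  54.120.62.128/25 (54.120.62.128 - 54.120.62.255) does not contain 54.120.62.30
  55.120.62.0/24 (55.120.62.0 - 55.120.62.255) does not contain 54.120.62.30
  54.120.54.0/23 (54.120.54.0 - 54.120.55.255) does not contain 54.120.62.30
  54.120.184.0/21 (54.120.184.0 - 54.120.191.255) does not contain 54.120.62.30
  50.120.0.0/15 (50.120.0.0 - 50.121.255.255) does not contain 54.120.62.30
  54.122.0.0/15 (54.122.0.0 - 54.123.255.255) does not contain 54.120.62.30
  54.104.0.0/14 (54.104.0.0 - 54.107.255.255) does not contain 54.120.62.30
Longest matching prefix is /13 -> interface Tunnel1.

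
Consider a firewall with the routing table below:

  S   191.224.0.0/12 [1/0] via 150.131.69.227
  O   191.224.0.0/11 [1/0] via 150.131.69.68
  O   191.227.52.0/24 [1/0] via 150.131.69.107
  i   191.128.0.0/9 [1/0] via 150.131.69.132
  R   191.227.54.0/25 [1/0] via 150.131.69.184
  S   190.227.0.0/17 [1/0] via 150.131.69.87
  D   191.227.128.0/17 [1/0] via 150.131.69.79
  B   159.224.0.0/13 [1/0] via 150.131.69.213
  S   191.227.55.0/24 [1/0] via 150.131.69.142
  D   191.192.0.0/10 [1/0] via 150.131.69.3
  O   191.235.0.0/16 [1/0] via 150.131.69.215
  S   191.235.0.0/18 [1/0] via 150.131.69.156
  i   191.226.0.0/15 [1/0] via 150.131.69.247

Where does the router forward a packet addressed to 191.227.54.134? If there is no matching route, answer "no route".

150.131.69.247

Routes whose prefix contains 191.227.54.134:
  191.128.0.0/9 (191.128.0.0 - 191.255.255.255) -> 150.131.69.132
  191.192.0.0/10 (191.192.0.0 - 191.255.255.255) -> 150.131.69.3
  191.224.0.0/11 (191.224.0.0 - 191.255.255.255) -> 150.131.69.68
  191.224.0.0/12 (191.224.0.0 - 191.239.255.255) -> 150.131.69.227
  191.226.0.0/15 (191.226.0.0 - 191.227.255.255) -> 150.131.69.247
More-specific entries that do NOT match:
  191.227.54.0/25 (191.227.54.0 - 191.227.54.127) does not contain 191.227.54.134
  191.227.52.0/24 (191.227.52.0 - 191.227.52.255) does not contain 191.227.54.134
  191.227.55.0/24 (191.227.55.0 - 191.227.55.255) does not contain 191.227.54.134
  191.235.0.0/18 (191.235.0.0 - 191.235.63.255) does not contain 191.227.54.134
  190.227.0.0/17 (190.227.0.0 - 190.227.127.255) does not contain 191.227.54.134
  191.227.128.0/17 (191.227.128.0 - 191.227.255.255) does not contain 191.227.54.134
  191.235.0.0/16 (191.235.0.0 - 191.235.255.255) does not contain 191.227.54.134
Longest matching prefix is /15 -> next hop 150.131.69.247.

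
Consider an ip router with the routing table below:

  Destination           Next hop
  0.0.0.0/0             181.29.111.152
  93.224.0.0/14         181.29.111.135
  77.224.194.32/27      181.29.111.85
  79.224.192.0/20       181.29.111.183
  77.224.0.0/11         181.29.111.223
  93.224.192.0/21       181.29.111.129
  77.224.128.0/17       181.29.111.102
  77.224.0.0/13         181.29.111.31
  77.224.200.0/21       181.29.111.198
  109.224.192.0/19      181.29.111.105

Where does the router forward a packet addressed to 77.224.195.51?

181.29.111.102

Routes whose prefix contains 77.224.195.51:
  0.0.0.0/0 (default, matches everything) -> 181.29.111.152
  77.224.0.0/11 (77.224.0.0 - 77.255.255.255) -> 181.29.111.223
  77.224.0.0/13 (77.224.0.0 - 77.231.255.255) -> 181.29.111.31
  77.224.128.0/17 (77.224.128.0 - 77.224.255.255) -> 181.29.111.102
More-specific entries that do NOT match:
  77.224.194.32/27 (77.224.194.32 - 77.224.194.63) does not contain 77.224.195.51
  93.224.192.0/21 (93.224.192.0 - 93.224.199.255) does not contain 77.224.195.51
  77.224.200.0/21 (77.224.200.0 - 77.224.207.255) does not contain 77.224.195.51
  79.224.192.0/20 (79.224.192.0 - 79.224.207.255) does not contain 77.224.195.51
  109.224.192.0/19 (109.224.192.0 - 109.224.223.255) does not contain 77.224.195.51
Longest matching prefix is /17 -> next hop 181.29.111.102.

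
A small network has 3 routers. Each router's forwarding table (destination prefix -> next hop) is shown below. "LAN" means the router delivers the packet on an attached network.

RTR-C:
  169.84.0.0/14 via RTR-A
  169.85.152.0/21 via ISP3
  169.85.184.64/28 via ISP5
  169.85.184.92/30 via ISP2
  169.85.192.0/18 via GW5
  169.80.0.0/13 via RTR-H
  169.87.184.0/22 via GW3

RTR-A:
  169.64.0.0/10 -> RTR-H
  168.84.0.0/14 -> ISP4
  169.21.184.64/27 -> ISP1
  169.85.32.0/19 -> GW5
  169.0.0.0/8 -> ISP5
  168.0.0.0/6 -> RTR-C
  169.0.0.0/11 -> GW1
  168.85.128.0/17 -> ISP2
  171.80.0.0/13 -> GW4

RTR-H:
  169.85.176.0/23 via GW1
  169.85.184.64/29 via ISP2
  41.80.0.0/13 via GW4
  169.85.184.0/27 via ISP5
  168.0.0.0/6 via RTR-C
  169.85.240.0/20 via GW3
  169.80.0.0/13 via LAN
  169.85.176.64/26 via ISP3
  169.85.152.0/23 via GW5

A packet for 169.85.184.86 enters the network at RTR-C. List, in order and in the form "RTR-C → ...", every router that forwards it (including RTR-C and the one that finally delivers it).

RTR-C → RTR-A → RTR-H

At RTR-C: longest match for 169.85.184.86 is 169.84.0.0/14 -> RTR-A
At RTR-A: longest match for 169.85.184.86 is 169.64.0.0/10 -> RTR-H
At RTR-H: longest match for 169.85.184.86 is 169.80.0.0/13 -> LAN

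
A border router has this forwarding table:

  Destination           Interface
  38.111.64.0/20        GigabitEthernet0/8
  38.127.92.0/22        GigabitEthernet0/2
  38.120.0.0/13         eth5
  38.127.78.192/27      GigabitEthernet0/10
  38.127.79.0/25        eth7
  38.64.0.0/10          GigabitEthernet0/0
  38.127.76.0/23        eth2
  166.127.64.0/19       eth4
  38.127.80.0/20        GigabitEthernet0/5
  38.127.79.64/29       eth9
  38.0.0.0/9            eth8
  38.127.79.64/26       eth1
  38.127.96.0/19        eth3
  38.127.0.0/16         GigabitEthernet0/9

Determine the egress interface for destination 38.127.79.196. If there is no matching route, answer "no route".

GigabitEthernet0/9

Routes whose prefix contains 38.127.79.196:
  38.0.0.0/9 (38.0.0.0 - 38.127.255.255) -> eth8
  38.64.0.0/10 (38.64.0.0 - 38.127.255.255) -> GigabitEthernet0/0
  38.120.0.0/13 (38.120.0.0 - 38.127.255.255) -> eth5
  38.127.0.0/16 (38.127.0.0 - 38.127.255.255) -> GigabitEthernet0/9
More-specific entries that do NOT match:
  38.127.79.64/29 (38.127.79.64 - 38.127.79.71) does not contain 38.127.79.196
  38.127.78.192/27 (38.127.78.192 - 38.127.78.223) does not contain 38.127.79.196
  38.127.79.64/26 (38.127.79.64 - 38.127.79.127) does not contain 38.127.79.196
  38.127.79.0/25 (38.127.79.0 - 38.127.79.127) does not contain 38.127.79.196
  38.127.76.0/23 (38.127.76.0 - 38.127.77.255) does not contain 38.127.79.196
  38.127.92.0/22 (38.127.92.0 - 38.127.95.255) does not contain 38.127.79.196
  38.111.64.0/20 (38.111.64.0 - 38.111.79.255) does not contain 38.127.79.196
  38.127.80.0/20 (38.127.80.0 - 38.127.95.255) does not contain 38.127.79.196
  166.127.64.0/19 (166.127.64.0 - 166.127.95.255) does not contain 38.127.79.196
  38.127.96.0/19 (38.127.96.0 - 38.127.127.255) does not contain 38.127.79.196
Longest matching prefix is /16 -> interface GigabitEthernet0/9.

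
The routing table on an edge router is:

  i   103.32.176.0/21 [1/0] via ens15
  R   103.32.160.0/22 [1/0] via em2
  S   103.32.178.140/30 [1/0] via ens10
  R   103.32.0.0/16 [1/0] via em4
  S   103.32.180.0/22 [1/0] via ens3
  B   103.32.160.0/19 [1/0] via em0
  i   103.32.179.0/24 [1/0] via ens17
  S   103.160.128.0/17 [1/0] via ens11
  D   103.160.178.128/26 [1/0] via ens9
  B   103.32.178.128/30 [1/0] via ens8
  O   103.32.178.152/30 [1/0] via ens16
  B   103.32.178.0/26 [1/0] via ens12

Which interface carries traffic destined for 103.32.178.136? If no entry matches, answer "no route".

Routes whose prefix contains 103.32.178.136:
  103.32.0.0/16 (103.32.0.0 - 103.32.255.255) -> em4
  103.32.160.0/19 (103.32.160.0 - 103.32.191.255) -> em0
  103.32.176.0/21 (103.32.176.0 - 103.32.183.255) -> ens15
More-specific entries that do NOT match:
  103.32.178.140/30 (103.32.178.140 - 103.32.178.143) does not contain 103.32.178.136
  103.32.178.128/30 (103.32.178.128 - 103.32.178.131) does not contain 103.32.178.136
  103.32.178.152/30 (103.32.178.152 - 103.32.178.155) does not contain 103.32.178.136
  103.160.178.128/26 (103.160.178.128 - 103.160.178.191) does not contain 103.32.178.136
  103.32.178.0/26 (103.32.178.0 - 103.32.178.63) does not contain 103.32.178.136
  103.32.179.0/24 (103.32.179.0 - 103.32.179.255) does not contain 103.32.178.136
  103.32.160.0/22 (103.32.160.0 - 103.32.163.255) does not contain 103.32.178.136
  103.32.180.0/22 (103.32.180.0 - 103.32.183.255) does not contain 103.32.178.136
Longest matching prefix is /21 -> interface ens15.

ens15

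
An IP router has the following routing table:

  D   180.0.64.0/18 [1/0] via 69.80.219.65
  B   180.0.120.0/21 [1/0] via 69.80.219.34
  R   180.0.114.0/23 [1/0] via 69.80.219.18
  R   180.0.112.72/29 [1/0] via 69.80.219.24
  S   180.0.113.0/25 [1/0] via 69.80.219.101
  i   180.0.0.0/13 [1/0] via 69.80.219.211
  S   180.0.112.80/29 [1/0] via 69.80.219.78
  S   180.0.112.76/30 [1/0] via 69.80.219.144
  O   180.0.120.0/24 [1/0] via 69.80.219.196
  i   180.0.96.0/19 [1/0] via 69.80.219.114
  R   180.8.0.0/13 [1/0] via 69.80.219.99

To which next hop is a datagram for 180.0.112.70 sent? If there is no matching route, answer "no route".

69.80.219.114

Routes whose prefix contains 180.0.112.70:
  180.0.0.0/13 (180.0.0.0 - 180.7.255.255) -> 69.80.219.211
  180.0.64.0/18 (180.0.64.0 - 180.0.127.255) -> 69.80.219.65
  180.0.96.0/19 (180.0.96.0 - 180.0.127.255) -> 69.80.219.114
More-specific entries that do NOT match:
  180.0.112.76/30 (180.0.112.76 - 180.0.112.79) does not contain 180.0.112.70
  180.0.112.72/29 (180.0.112.72 - 180.0.112.79) does not contain 180.0.112.70
  180.0.112.80/29 (180.0.112.80 - 180.0.112.87) does not contain 180.0.112.70
  180.0.113.0/25 (180.0.113.0 - 180.0.113.127) does not contain 180.0.112.70
  180.0.120.0/24 (180.0.120.0 - 180.0.120.255) does not contain 180.0.112.70
  180.0.114.0/23 (180.0.114.0 - 180.0.115.255) does not contain 180.0.112.70
  180.0.120.0/21 (180.0.120.0 - 180.0.127.255) does not contain 180.0.112.70
Longest matching prefix is /19 -> next hop 69.80.219.114.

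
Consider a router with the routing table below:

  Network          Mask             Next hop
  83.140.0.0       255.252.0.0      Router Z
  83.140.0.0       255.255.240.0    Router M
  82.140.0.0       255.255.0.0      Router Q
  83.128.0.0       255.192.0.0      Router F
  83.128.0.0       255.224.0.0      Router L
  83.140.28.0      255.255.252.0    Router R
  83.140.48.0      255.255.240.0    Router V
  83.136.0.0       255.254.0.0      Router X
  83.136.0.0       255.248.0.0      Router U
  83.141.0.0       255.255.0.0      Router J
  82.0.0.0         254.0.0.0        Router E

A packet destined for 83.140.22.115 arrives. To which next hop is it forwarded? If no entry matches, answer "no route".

Router Z

Routes whose prefix contains 83.140.22.115:
  82.0.0.0/7 (82.0.0.0 - 83.255.255.255) -> Router E
  83.128.0.0/10 (83.128.0.0 - 83.191.255.255) -> Router F
  83.128.0.0/11 (83.128.0.0 - 83.159.255.255) -> Router L
  83.136.0.0/13 (83.136.0.0 - 83.143.255.255) -> Router U
  83.140.0.0/14 (83.140.0.0 - 83.143.255.255) -> Router Z
More-specific entries that do NOT match:
  83.140.28.0/22 (83.140.28.0 - 83.140.31.255) does not contain 83.140.22.115
  83.140.0.0/20 (83.140.0.0 - 83.140.15.255) does not contain 83.140.22.115
  83.140.48.0/20 (83.140.48.0 - 83.140.63.255) does not contain 83.140.22.115
  82.140.0.0/16 (82.140.0.0 - 82.140.255.255) does not contain 83.140.22.115
  83.141.0.0/16 (83.141.0.0 - 83.141.255.255) does not contain 83.140.22.115
  83.136.0.0/15 (83.136.0.0 - 83.137.255.255) does not contain 83.140.22.115
Longest matching prefix is /14 -> next hop Router Z.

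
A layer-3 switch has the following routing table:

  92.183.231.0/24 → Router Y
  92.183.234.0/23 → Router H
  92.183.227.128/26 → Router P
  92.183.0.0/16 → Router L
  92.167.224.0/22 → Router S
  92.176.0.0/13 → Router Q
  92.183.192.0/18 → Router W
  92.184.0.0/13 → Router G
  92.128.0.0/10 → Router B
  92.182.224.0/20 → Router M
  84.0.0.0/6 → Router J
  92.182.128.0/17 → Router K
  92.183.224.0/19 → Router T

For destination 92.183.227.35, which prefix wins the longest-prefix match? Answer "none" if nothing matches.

Entries matching 92.183.227.35:
  92.128.0.0/10 (92.128.0.0 - 92.191.255.255)
  92.176.0.0/13 (92.176.0.0 - 92.183.255.255)
  92.183.0.0/16 (92.183.0.0 - 92.183.255.255)
  92.183.192.0/18 (92.183.192.0 - 92.183.255.255)
  92.183.224.0/19 (92.183.224.0 - 92.183.255.255)
Most specific is 92.183.224.0/19.

92.183.224.0/19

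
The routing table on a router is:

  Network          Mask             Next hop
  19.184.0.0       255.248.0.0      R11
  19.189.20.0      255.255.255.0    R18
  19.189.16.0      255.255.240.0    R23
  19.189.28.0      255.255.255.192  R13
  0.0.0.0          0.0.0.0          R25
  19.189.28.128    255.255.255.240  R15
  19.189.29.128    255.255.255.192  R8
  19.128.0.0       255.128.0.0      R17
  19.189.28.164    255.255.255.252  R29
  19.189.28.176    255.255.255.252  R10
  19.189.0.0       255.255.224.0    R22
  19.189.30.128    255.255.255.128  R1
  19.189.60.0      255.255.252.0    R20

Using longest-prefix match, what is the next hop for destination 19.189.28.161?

Routes whose prefix contains 19.189.28.161:
  0.0.0.0/0 (default, matches everything) -> R25
  19.128.0.0/9 (19.128.0.0 - 19.255.255.255) -> R17
  19.184.0.0/13 (19.184.0.0 - 19.191.255.255) -> R11
  19.189.0.0/19 (19.189.0.0 - 19.189.31.255) -> R22
  19.189.16.0/20 (19.189.16.0 - 19.189.31.255) -> R23
More-specific entries that do NOT match:
  19.189.28.164/30 (19.189.28.164 - 19.189.28.167) does not contain 19.189.28.161
  19.189.28.176/30 (19.189.28.176 - 19.189.28.179) does not contain 19.189.28.161
  19.189.28.128/28 (19.189.28.128 - 19.189.28.143) does not contain 19.189.28.161
  19.189.28.0/26 (19.189.28.0 - 19.189.28.63) does not contain 19.189.28.161
  19.189.29.128/26 (19.189.29.128 - 19.189.29.191) does not contain 19.189.28.161
  19.189.30.128/25 (19.189.30.128 - 19.189.30.255) does not contain 19.189.28.161
  19.189.20.0/24 (19.189.20.0 - 19.189.20.255) does not contain 19.189.28.161
  19.189.60.0/22 (19.189.60.0 - 19.189.63.255) does not contain 19.189.28.161
Longest matching prefix is /20 -> next hop R23.

R23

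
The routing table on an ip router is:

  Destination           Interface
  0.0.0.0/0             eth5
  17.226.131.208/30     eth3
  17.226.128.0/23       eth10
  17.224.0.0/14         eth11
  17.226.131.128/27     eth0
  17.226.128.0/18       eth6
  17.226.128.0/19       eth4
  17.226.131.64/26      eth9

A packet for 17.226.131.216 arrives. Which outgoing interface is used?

eth4

Routes whose prefix contains 17.226.131.216:
  0.0.0.0/0 (default, matches everything) -> eth5
  17.224.0.0/14 (17.224.0.0 - 17.227.255.255) -> eth11
  17.226.128.0/18 (17.226.128.0 - 17.226.191.255) -> eth6
  17.226.128.0/19 (17.226.128.0 - 17.226.159.255) -> eth4
More-specific entries that do NOT match:
  17.226.131.208/30 (17.226.131.208 - 17.226.131.211) does not contain 17.226.131.216
  17.226.131.128/27 (17.226.131.128 - 17.226.131.159) does not contain 17.226.131.216
  17.226.131.64/26 (17.226.131.64 - 17.226.131.127) does not contain 17.226.131.216
  17.226.128.0/23 (17.226.128.0 - 17.226.129.255) does not contain 17.226.131.216
Longest matching prefix is /19 -> interface eth4.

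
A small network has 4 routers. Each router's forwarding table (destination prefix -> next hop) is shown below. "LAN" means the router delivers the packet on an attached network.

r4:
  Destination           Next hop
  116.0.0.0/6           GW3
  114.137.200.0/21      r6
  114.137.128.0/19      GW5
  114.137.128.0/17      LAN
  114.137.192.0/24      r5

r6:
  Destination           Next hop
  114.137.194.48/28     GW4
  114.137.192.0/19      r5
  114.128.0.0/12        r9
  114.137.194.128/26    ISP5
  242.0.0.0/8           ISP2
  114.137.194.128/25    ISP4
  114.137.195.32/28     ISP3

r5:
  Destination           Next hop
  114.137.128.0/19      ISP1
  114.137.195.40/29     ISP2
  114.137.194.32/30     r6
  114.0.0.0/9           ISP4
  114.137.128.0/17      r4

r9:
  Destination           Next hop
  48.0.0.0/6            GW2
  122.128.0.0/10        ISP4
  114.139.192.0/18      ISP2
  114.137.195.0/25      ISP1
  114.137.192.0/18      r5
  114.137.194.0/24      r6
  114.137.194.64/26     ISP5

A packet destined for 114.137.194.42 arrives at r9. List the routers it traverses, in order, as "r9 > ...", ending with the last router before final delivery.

r9 > r6 > r5 > r4

At r9: longest match for 114.137.194.42 is 114.137.194.0/24 -> r6
At r6: longest match for 114.137.194.42 is 114.137.192.0/19 -> r5
At r5: longest match for 114.137.194.42 is 114.137.128.0/17 -> r4
At r4: longest match for 114.137.194.42 is 114.137.128.0/17 -> LAN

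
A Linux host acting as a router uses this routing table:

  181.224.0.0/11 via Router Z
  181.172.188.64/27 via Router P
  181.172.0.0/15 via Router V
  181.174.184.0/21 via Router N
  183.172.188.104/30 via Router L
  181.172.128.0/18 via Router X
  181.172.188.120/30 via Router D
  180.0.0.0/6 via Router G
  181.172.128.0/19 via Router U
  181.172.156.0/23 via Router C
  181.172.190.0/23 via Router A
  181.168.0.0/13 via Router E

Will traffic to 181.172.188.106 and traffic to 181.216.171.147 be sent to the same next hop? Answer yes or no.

no

181.172.188.106: longest match 181.172.128.0/18 -> Router X
181.216.171.147: longest match 180.0.0.0/6 -> Router G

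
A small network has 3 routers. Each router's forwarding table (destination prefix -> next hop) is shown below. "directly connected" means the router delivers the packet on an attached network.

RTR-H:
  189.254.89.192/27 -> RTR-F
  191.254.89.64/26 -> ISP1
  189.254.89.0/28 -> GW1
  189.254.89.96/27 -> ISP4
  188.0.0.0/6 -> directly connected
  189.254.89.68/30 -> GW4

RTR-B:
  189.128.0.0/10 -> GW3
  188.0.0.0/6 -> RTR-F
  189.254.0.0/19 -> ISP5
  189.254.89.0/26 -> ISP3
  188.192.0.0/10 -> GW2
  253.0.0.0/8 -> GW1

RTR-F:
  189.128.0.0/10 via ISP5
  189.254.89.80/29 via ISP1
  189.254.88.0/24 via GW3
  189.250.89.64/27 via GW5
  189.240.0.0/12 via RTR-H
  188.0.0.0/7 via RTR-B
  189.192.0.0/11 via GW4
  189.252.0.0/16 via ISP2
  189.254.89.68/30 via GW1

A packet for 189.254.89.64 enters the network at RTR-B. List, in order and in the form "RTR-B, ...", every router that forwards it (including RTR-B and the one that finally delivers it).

RTR-B, RTR-F, RTR-H

At RTR-B: longest match for 189.254.89.64 is 188.0.0.0/6 -> RTR-F
At RTR-F: longest match for 189.254.89.64 is 189.240.0.0/12 -> RTR-H
At RTR-H: longest match for 189.254.89.64 is 188.0.0.0/6 -> directly connected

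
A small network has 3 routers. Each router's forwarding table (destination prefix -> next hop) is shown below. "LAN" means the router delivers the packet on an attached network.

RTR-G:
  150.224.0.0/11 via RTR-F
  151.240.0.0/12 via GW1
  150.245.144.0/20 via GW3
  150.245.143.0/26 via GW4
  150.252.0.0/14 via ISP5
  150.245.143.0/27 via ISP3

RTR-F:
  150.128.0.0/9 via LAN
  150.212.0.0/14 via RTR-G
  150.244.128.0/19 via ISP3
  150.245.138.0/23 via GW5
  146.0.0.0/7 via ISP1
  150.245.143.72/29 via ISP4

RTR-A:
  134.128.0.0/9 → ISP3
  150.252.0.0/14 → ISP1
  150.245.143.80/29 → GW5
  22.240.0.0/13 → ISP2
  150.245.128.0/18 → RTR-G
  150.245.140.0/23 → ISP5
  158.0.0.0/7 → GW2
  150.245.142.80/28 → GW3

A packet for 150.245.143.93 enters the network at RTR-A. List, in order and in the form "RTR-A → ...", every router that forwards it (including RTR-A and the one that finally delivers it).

At RTR-A: longest match for 150.245.143.93 is 150.245.128.0/18 -> RTR-G
At RTR-G: longest match for 150.245.143.93 is 150.224.0.0/11 -> RTR-F
At RTR-F: longest match for 150.245.143.93 is 150.128.0.0/9 -> LAN

RTR-A → RTR-G → RTR-F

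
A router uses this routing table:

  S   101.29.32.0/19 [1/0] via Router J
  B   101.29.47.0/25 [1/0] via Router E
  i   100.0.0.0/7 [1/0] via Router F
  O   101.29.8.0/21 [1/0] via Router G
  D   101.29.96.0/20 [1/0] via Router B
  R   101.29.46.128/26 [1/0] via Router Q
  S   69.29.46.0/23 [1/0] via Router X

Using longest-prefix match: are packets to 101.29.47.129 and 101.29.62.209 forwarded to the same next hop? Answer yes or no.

yes

101.29.47.129: longest match 101.29.32.0/19 -> Router J
101.29.62.209: longest match 101.29.32.0/19 -> Router J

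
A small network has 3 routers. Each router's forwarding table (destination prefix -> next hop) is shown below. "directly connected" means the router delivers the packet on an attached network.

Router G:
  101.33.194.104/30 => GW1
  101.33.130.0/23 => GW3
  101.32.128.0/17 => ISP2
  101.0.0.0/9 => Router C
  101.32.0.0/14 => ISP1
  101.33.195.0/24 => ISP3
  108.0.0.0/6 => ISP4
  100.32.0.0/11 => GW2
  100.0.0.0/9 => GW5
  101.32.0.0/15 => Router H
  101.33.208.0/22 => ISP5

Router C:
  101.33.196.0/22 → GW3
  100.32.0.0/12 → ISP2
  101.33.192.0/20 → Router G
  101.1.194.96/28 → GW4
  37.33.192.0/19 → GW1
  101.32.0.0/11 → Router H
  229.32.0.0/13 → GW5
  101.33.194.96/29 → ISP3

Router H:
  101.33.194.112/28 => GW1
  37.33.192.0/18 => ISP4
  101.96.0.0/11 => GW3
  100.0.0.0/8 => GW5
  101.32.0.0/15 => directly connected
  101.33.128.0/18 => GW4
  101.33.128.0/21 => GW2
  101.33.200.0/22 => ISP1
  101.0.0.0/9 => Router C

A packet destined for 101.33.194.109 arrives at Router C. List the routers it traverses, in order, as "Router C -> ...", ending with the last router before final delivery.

At Router C: longest match for 101.33.194.109 is 101.33.192.0/20 -> Router G
At Router G: longest match for 101.33.194.109 is 101.32.0.0/15 -> Router H
At Router H: longest match for 101.33.194.109 is 101.32.0.0/15 -> directly connected

Router C -> Router G -> Router H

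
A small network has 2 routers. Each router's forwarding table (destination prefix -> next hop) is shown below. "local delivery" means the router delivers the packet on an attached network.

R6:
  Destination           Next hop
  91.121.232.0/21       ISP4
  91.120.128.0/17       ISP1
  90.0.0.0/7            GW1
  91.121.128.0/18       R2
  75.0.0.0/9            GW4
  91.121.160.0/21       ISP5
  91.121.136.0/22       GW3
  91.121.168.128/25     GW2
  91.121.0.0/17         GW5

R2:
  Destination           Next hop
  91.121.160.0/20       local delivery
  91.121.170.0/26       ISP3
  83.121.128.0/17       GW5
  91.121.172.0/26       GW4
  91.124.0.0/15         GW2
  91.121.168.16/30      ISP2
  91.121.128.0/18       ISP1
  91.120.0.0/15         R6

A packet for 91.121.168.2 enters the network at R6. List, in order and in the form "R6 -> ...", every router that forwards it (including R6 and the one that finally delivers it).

R6 -> R2

At R6: longest match for 91.121.168.2 is 91.121.128.0/18 -> R2
At R2: longest match for 91.121.168.2 is 91.121.160.0/20 -> local delivery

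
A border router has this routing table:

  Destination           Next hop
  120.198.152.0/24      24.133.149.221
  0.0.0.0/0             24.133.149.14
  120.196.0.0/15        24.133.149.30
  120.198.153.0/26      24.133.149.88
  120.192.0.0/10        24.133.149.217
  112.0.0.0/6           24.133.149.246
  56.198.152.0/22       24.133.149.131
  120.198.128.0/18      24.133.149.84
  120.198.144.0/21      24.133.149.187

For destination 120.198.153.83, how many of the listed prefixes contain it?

Prefixes containing 120.198.153.83:
  0.0.0.0/0 (default, matches everything)
  120.192.0.0/10 (120.192.0.0 - 120.255.255.255)
  120.198.128.0/18 (120.198.128.0 - 120.198.191.255)
Total matching entries: 3.

3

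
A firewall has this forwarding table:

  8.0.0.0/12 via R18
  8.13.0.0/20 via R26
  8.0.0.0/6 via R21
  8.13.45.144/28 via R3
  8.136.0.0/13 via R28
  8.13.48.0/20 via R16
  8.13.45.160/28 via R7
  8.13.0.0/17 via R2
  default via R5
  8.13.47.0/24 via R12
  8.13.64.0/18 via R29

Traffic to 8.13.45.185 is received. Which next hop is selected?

Routes whose prefix contains 8.13.45.185:
  0.0.0.0/0 (default, matches everything) -> R5
  8.0.0.0/6 (8.0.0.0 - 11.255.255.255) -> R21
  8.0.0.0/12 (8.0.0.0 - 8.15.255.255) -> R18
  8.13.0.0/17 (8.13.0.0 - 8.13.127.255) -> R2
More-specific entries that do NOT match:
  8.13.45.144/28 (8.13.45.144 - 8.13.45.159) does not contain 8.13.45.185
  8.13.45.160/28 (8.13.45.160 - 8.13.45.175) does not contain 8.13.45.185
  8.13.47.0/24 (8.13.47.0 - 8.13.47.255) does not contain 8.13.45.185
  8.13.0.0/20 (8.13.0.0 - 8.13.15.255) does not contain 8.13.45.185
  8.13.48.0/20 (8.13.48.0 - 8.13.63.255) does not contain 8.13.45.185
  8.13.64.0/18 (8.13.64.0 - 8.13.127.255) does not contain 8.13.45.185
Longest matching prefix is /17 -> next hop R2.

R2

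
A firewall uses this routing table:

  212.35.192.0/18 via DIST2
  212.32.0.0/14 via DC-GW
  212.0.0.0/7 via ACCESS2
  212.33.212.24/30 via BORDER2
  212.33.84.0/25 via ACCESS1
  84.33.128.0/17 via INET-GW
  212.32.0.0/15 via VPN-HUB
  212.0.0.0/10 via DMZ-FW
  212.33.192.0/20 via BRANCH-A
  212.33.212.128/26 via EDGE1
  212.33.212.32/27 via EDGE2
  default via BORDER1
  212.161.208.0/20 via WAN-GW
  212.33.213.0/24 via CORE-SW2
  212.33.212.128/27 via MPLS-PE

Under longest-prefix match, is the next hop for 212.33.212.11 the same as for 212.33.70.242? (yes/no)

212.33.212.11: longest match 212.32.0.0/15 -> VPN-HUB
212.33.70.242: longest match 212.32.0.0/15 -> VPN-HUB

yes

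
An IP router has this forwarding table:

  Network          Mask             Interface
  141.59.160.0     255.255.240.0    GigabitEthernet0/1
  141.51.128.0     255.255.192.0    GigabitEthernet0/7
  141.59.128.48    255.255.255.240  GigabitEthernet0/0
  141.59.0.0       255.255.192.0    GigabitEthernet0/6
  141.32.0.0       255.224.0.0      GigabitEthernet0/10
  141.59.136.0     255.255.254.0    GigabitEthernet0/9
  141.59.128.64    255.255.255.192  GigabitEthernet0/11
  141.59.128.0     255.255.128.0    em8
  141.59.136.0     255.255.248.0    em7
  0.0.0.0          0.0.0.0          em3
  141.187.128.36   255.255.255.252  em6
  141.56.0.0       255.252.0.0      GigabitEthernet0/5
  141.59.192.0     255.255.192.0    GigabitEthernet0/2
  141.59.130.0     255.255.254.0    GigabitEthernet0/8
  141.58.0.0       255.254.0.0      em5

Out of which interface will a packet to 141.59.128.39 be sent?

em8

Routes whose prefix contains 141.59.128.39:
  0.0.0.0/0 (default, matches everything) -> em3
  141.32.0.0/11 (141.32.0.0 - 141.63.255.255) -> GigabitEthernet0/10
  141.56.0.0/14 (141.56.0.0 - 141.59.255.255) -> GigabitEthernet0/5
  141.58.0.0/15 (141.58.0.0 - 141.59.255.255) -> em5
  141.59.128.0/17 (141.59.128.0 - 141.59.255.255) -> em8
More-specific entries that do NOT match:
  141.187.128.36/30 (141.187.128.36 - 141.187.128.39) does not contain 141.59.128.39
  141.59.128.48/28 (141.59.128.48 - 141.59.128.63) does not contain 141.59.128.39
  141.59.128.64/26 (141.59.128.64 - 141.59.128.127) does not contain 141.59.128.39
  141.59.136.0/23 (141.59.136.0 - 141.59.137.255) does not contain 141.59.128.39
  141.59.130.0/23 (141.59.130.0 - 141.59.131.255) does not contain 141.59.128.39
  141.59.136.0/21 (141.59.136.0 - 141.59.143.255) does not contain 141.59.128.39
  141.59.160.0/20 (141.59.160.0 - 141.59.175.255) does not contain 141.59.128.39
  141.51.128.0/18 (141.51.128.0 - 141.51.191.255) does not contain 141.59.128.39
  141.59.0.0/18 (141.59.0.0 - 141.59.63.255) does not contain 141.59.128.39
  141.59.192.0/18 (141.59.192.0 - 141.59.255.255) does not contain 141.59.128.39
Longest matching prefix is /17 -> interface em8.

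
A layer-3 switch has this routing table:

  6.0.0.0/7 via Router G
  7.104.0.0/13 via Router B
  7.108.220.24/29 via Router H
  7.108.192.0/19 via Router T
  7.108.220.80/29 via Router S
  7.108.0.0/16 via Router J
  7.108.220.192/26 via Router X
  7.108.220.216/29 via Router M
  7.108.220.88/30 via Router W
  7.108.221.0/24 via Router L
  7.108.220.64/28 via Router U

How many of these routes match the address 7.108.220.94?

Prefixes containing 7.108.220.94:
  6.0.0.0/7 (6.0.0.0 - 7.255.255.255)
  7.104.0.0/13 (7.104.0.0 - 7.111.255.255)
  7.108.0.0/16 (7.108.0.0 - 7.108.255.255)
  7.108.192.0/19 (7.108.192.0 - 7.108.223.255)
Total matching entries: 4.

4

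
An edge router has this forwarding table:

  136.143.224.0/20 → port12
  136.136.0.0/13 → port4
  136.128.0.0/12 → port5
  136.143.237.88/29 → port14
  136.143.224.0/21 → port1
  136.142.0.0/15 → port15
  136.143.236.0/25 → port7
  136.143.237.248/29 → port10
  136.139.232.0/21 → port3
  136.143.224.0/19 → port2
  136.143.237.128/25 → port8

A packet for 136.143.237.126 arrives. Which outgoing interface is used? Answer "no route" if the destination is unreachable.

port12

Routes whose prefix contains 136.143.237.126:
  136.128.0.0/12 (136.128.0.0 - 136.143.255.255) -> port5
  136.136.0.0/13 (136.136.0.0 - 136.143.255.255) -> port4
  136.142.0.0/15 (136.142.0.0 - 136.143.255.255) -> port15
  136.143.224.0/19 (136.143.224.0 - 136.143.255.255) -> port2
  136.143.224.0/20 (136.143.224.0 - 136.143.239.255) -> port12
More-specific entries that do NOT match:
  136.143.237.88/29 (136.143.237.88 - 136.143.237.95) does not contain 136.143.237.126
  136.143.237.248/29 (136.143.237.248 - 136.143.237.255) does not contain 136.143.237.126
  136.143.236.0/25 (136.143.236.0 - 136.143.236.127) does not contain 136.143.237.126
  136.143.237.128/25 (136.143.237.128 - 136.143.237.255) does not contain 136.143.237.126
  136.143.224.0/21 (136.143.224.0 - 136.143.231.255) does not contain 136.143.237.126
  136.139.232.0/21 (136.139.232.0 - 136.139.239.255) does not contain 136.143.237.126
Longest matching prefix is /20 -> interface port12.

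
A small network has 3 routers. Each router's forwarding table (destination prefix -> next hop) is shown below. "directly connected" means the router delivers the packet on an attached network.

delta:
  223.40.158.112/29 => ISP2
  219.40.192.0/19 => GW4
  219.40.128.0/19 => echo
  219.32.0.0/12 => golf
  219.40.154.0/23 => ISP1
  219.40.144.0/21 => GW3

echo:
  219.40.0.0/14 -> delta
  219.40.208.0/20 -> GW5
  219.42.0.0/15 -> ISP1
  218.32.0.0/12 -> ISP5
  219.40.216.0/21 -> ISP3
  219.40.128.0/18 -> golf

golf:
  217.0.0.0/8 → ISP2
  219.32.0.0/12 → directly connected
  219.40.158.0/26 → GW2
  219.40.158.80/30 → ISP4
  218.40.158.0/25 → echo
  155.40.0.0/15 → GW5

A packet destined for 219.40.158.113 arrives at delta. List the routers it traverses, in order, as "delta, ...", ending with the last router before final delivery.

delta, echo, golf

At delta: longest match for 219.40.158.113 is 219.40.128.0/19 -> echo
At echo: longest match for 219.40.158.113 is 219.40.128.0/18 -> golf
At golf: longest match for 219.40.158.113 is 219.32.0.0/12 -> directly connected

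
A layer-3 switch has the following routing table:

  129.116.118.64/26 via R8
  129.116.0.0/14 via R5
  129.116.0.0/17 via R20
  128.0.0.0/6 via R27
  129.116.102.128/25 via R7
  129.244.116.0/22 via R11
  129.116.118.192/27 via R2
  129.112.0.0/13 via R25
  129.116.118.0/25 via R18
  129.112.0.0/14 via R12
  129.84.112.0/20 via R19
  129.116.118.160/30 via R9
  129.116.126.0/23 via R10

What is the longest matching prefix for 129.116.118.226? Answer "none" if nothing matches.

Entries matching 129.116.118.226:
  128.0.0.0/6 (128.0.0.0 - 131.255.255.255)
  129.112.0.0/13 (129.112.0.0 - 129.119.255.255)
  129.116.0.0/14 (129.116.0.0 - 129.119.255.255)
  129.116.0.0/17 (129.116.0.0 - 129.116.127.255)
Most specific is 129.116.0.0/17.

129.116.0.0/17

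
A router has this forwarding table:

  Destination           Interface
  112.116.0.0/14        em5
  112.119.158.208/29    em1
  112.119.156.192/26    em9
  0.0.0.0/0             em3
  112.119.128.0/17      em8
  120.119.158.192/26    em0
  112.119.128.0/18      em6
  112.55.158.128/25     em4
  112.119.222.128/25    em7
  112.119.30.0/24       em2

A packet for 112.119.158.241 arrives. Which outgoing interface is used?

Routes whose prefix contains 112.119.158.241:
  0.0.0.0/0 (default, matches everything) -> em3
  112.116.0.0/14 (112.116.0.0 - 112.119.255.255) -> em5
  112.119.128.0/17 (112.119.128.0 - 112.119.255.255) -> em8
  112.119.128.0/18 (112.119.128.0 - 112.119.191.255) -> em6
More-specific entries that do NOT match:
  112.119.158.208/29 (112.119.158.208 - 112.119.158.215) does not contain 112.119.158.241
  112.119.156.192/26 (112.119.156.192 - 112.119.156.255) does not contain 112.119.158.241
  120.119.158.192/26 (120.119.158.192 - 120.119.158.255) does not contain 112.119.158.241
  112.55.158.128/25 (112.55.158.128 - 112.55.158.255) does not contain 112.119.158.241
  112.119.222.128/25 (112.119.222.128 - 112.119.222.255) does not contain 112.119.158.241
  112.119.30.0/24 (112.119.30.0 - 112.119.30.255) does not contain 112.119.158.241
Longest matching prefix is /18 -> interface em6.

em6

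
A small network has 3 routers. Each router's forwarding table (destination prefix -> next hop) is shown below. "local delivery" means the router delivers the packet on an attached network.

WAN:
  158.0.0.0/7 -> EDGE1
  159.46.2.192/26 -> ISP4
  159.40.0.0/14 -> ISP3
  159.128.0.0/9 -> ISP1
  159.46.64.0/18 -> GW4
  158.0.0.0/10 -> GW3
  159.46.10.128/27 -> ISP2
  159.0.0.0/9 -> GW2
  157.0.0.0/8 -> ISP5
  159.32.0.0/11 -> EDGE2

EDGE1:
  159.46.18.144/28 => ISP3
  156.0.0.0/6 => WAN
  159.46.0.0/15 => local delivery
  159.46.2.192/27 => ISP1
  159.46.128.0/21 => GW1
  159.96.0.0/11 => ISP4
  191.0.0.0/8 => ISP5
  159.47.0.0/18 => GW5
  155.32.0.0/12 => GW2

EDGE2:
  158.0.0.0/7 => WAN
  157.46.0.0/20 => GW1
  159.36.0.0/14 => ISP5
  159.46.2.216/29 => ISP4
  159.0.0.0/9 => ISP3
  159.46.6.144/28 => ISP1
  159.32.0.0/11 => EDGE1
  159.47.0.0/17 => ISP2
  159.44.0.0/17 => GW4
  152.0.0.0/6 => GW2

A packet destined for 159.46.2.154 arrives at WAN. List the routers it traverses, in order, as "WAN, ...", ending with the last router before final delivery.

At WAN: longest match for 159.46.2.154 is 159.32.0.0/11 -> EDGE2
At EDGE2: longest match for 159.46.2.154 is 159.32.0.0/11 -> EDGE1
At EDGE1: longest match for 159.46.2.154 is 159.46.0.0/15 -> local delivery

WAN, EDGE2, EDGE1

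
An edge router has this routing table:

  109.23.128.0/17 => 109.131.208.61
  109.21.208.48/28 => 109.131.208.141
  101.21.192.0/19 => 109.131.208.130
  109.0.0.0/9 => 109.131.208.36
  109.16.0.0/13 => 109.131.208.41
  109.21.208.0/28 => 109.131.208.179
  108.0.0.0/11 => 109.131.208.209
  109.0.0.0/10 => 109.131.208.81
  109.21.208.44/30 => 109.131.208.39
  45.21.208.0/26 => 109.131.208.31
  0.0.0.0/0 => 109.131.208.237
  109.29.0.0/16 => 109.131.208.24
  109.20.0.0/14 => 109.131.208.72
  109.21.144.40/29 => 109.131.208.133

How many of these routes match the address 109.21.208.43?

5

Prefixes containing 109.21.208.43:
  0.0.0.0/0 (default, matches everything)
  109.0.0.0/9 (109.0.0.0 - 109.127.255.255)
  109.0.0.0/10 (109.0.0.0 - 109.63.255.255)
  109.16.0.0/13 (109.16.0.0 - 109.23.255.255)
  109.20.0.0/14 (109.20.0.0 - 109.23.255.255)
Total matching entries: 5.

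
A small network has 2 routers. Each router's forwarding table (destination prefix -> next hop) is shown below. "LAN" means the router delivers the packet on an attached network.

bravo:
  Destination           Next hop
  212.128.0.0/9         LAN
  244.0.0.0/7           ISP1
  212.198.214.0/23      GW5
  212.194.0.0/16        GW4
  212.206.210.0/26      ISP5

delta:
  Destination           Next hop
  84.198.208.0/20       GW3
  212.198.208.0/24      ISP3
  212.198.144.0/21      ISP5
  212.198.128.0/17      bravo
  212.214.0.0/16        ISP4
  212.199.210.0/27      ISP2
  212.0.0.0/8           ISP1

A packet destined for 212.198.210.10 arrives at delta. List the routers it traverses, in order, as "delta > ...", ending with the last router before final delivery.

delta > bravo

At delta: longest match for 212.198.210.10 is 212.198.128.0/17 -> bravo
At bravo: longest match for 212.198.210.10 is 212.128.0.0/9 -> LAN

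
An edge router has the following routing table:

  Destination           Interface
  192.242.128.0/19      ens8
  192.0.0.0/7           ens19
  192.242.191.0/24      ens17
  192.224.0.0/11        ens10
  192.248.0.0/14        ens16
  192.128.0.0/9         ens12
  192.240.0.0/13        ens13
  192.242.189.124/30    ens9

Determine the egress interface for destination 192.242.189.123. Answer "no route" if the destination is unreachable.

Routes whose prefix contains 192.242.189.123:
  192.0.0.0/7 (192.0.0.0 - 193.255.255.255) -> ens19
  192.128.0.0/9 (192.128.0.0 - 192.255.255.255) -> ens12
  192.224.0.0/11 (192.224.0.0 - 192.255.255.255) -> ens10
  192.240.0.0/13 (192.240.0.0 - 192.247.255.255) -> ens13
More-specific entries that do NOT match:
  192.242.189.124/30 (192.242.189.124 - 192.242.189.127) does not contain 192.242.189.123
  192.242.191.0/24 (192.242.191.0 - 192.242.191.255) does not contain 192.242.189.123
  192.242.128.0/19 (192.242.128.0 - 192.242.159.255) does not contain 192.242.189.123
  192.248.0.0/14 (192.248.0.0 - 192.251.255.255) does not contain 192.242.189.123
Longest matching prefix is /13 -> interface ens13.

ens13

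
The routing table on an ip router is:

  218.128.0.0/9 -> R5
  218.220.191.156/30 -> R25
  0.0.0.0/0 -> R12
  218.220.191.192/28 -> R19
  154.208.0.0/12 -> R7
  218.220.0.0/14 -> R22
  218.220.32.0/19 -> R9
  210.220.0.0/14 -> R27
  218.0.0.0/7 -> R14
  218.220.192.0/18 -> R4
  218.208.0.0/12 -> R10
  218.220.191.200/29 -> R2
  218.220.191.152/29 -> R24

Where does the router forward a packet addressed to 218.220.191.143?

R22

Routes whose prefix contains 218.220.191.143:
  0.0.0.0/0 (default, matches everything) -> R12
  218.0.0.0/7 (218.0.0.0 - 219.255.255.255) -> R14
  218.128.0.0/9 (218.128.0.0 - 218.255.255.255) -> R5
  218.208.0.0/12 (218.208.0.0 - 218.223.255.255) -> R10
  218.220.0.0/14 (218.220.0.0 - 218.223.255.255) -> R22
More-specific entries that do NOT match:
  218.220.191.156/30 (218.220.191.156 - 218.220.191.159) does not contain 218.220.191.143
  218.220.191.200/29 (218.220.191.200 - 218.220.191.207) does not contain 218.220.191.143
  218.220.191.152/29 (218.220.191.152 - 218.220.191.159) does not contain 218.220.191.143
  218.220.191.192/28 (218.220.191.192 - 218.220.191.207) does not contain 218.220.191.143
  218.220.32.0/19 (218.220.32.0 - 218.220.63.255) does not contain 218.220.191.143
  218.220.192.0/18 (218.220.192.0 - 218.220.255.255) does not contain 218.220.191.143
Longest matching prefix is /14 -> next hop R22.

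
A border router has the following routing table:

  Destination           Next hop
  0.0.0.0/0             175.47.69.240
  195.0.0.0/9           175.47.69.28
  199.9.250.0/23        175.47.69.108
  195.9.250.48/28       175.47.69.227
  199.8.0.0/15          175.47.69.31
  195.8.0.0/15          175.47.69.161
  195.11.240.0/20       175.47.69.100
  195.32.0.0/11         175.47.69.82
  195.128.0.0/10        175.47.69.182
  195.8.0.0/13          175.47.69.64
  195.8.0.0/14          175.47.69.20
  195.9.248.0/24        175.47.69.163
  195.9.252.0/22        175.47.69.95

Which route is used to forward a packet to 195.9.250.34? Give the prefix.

Entries matching 195.9.250.34:
  0.0.0.0/0 (default, matches everything)
  195.0.0.0/9 (195.0.0.0 - 195.127.255.255)
  195.8.0.0/13 (195.8.0.0 - 195.15.255.255)
  195.8.0.0/14 (195.8.0.0 - 195.11.255.255)
  195.8.0.0/15 (195.8.0.0 - 195.9.255.255)
Most specific is 195.8.0.0/15.

195.8.0.0/15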